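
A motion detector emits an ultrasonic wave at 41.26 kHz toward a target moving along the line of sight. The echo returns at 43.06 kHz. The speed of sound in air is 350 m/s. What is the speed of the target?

7.5 m/s

Double Doppler shift off a moving reflector: f₂ = f₀ · (v + u)/(v − u) (u > 0 toward emitter).
Rearranging, u = v · (f₂ − f₀)/(f₂ + f₀) = 350 × 1.80/84.32 ≈ 7.5 m/s.
So the target is moving at 7.5 m/s toward the emitter.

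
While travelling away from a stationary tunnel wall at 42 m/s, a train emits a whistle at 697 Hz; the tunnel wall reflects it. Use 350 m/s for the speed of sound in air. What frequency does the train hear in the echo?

The tunnel wall receives the sound from a moving source: f₁ = f₀ · v/(v + v_e) = 697 × 350/392 ≈ 622 Hz.
On the return leg the train is a moving observer: f₂ = f₁ · (v − v_e)/v = 622 × 308/350 ≈ 548 Hz.
Equivalently f₂ = f₀ · (v − v_e)/(v + v_e).

548 Hz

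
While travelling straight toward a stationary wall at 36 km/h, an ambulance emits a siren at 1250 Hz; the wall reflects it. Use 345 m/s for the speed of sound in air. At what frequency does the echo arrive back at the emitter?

36 km/h = 10 m/s.
The wall receives the sound from a moving source: f₁ = f₀ · v/(v − v_e) = 1250 × 345/335 ≈ 1287 Hz.
On the return leg the ambulance is a moving observer: f₂ = f₁ · (v + v_e)/v = 1287 × 355/345 ≈ 1325 Hz.

1325 Hz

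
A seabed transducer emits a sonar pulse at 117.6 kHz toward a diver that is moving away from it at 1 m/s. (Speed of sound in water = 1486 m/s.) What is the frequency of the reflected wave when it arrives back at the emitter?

117.4 kHz

The diver first receives the wave as a moving observer: f₁ = f₀ · (v − u)/v = 117.6 × (1486 − 1)/1486 ≈ 117.5 kHz.
The reflection then acts as a moving source: f₂ = f₁ · v/(v + u) ≈ 117.4 kHz.
Equivalently f₂ = f₀ · (v − u)/(v + u).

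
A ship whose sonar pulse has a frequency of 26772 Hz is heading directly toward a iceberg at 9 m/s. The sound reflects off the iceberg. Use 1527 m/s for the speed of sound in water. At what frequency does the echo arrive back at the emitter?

27089 Hz

The iceberg receives the sound from a moving source: f₁ = f₀ · v/(v − v_e) = 26772 × 1527/1518 ≈ 26931 Hz.
On the return leg the ship is a moving observer: f₂ = f₁ · (v + v_e)/v = 26931 × 1536/1527 ≈ 27089 Hz.
Equivalently f₂ = f₀ · (v + v_e)/(v − v_e).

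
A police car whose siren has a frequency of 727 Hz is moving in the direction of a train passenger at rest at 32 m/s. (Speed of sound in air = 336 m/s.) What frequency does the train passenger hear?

804 Hz

With the source moving toward a stationary observer, f' = f · v/(v − v_s).
f' = 727 × 336/(336 − 32) = 727 × 336/304 ≈ 804 Hz.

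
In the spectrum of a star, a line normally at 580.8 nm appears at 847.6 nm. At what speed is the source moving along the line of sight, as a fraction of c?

λ'/λ₀ = 1.4594 > 1 (redshift), so the source is receding.
λ'/λ₀ = √((1 + β)/(1 − β)) for a receding source ⇒ β = (r² − 1)/(r² + 1) with r = λ'/λ₀.
β = (2.1298 − 1)/(2.1298 + 1) ≈ 0.361.

0.361c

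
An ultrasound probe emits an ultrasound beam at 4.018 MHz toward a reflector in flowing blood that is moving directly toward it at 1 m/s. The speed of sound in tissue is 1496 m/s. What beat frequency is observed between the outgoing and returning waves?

The reflector in flowing blood first receives the wave as a moving observer: f₁ = f₀ · (v + u)/v = 4.018 × (1496 + 1)/1496 ≈ 4.02069 MHz.
The reflection then acts as a moving source: f₂ = f₁ · v/(v − u) ≈ 4.02338 MHz.
Equivalently f₂ = f₀ · (v + u)/(v − u).
Beat frequency (with f₀ = 4018000 Hz): |f₂ − f₀| = 2u·f₀/(v − u) = 2 × 1 × 4018000/1495 ≈ 5375 Hz.

5375 Hz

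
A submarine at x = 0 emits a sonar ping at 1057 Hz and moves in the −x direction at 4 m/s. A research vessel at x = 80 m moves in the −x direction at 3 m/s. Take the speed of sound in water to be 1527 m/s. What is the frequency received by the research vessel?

1056 Hz

The observer lies on the +x side, so the source is heading away from the observer and the observer is heading toward the source.
Both move, so f' = f · (v + v_o)/(v + v_s).
f' = 1057 × (1527 + 3)/(1527 + 4) = 1057 × 1530/1531 ≈ 1056 Hz.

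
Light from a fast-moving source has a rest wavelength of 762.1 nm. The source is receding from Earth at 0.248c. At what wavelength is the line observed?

Relativistic Doppler for wavelength: λ' = λ₀ · √((1 + β)/(1 − β)).
λ' = 762.1 × √(1.2480/0.7520) = 762.1 × 1.28824 ≈ 981.8 nm.

981.8 nm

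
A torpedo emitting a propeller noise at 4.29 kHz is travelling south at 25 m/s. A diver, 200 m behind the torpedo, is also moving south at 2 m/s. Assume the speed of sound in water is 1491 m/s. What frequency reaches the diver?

The diver is behind, so the torpedo is moving away from it while the diver is moving toward the torpedo.
With source receding and observer approaching, f' = f · (v + v_o)/(v + v_s).
f' = 4.29 × (1491 + 2)/(1491 + 25) = 4.29 × 1493/1516 ≈ 4.22 kHz.

4.22 kHz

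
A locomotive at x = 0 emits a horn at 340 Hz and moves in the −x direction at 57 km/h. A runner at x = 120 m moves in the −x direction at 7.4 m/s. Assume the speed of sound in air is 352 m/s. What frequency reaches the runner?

332 Hz

57 km/h = 15.83 m/s.
The observer lies on the +x side, so the source is heading away from the observer and the observer is heading toward the source.
Both move, so f' = f · (v + v_o)/(v + v_s).
f' = 340 × (352 + 7.4)/(352 + 15.83) = 340 × 359.4/367.83 ≈ 332 Hz.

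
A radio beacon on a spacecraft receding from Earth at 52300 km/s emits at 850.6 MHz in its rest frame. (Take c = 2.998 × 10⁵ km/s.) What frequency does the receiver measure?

β = v/c = 52300/299800 = 0.1744.
Relativistic Doppler for frequency: f' = f₀ · √((1 − β)/(1 + β)).
f' = 850.6 × √(0.8256/1.1744) = 850.6 × 0.83841 ≈ 713.1 MHz.

713.1 MHz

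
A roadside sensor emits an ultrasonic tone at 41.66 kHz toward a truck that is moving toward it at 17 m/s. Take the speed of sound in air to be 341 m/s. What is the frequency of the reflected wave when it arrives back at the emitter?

The truck first receives the wave as a moving observer: f₁ = f₀ · (v + u)/v = 41.66 × (341 + 17)/341 ≈ 43.7 kHz.
The reflection then acts as a moving source: f₂ = f₁ · v/(v − u) ≈ 46.0 kHz.
Equivalently f₂ = f₀ · (v + u)/(v − u).

46.0 kHz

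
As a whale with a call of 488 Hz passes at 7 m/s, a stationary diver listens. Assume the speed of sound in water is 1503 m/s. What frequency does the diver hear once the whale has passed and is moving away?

486 Hz

Receding: f₂ = f · v/(v + v_s) = 488 × 1503/1510 ≈ 486 Hz.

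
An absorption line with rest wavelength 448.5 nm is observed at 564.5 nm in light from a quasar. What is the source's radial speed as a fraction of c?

0.226c

λ'/λ₀ = 1.2586 > 1 (redshift), so the source is receding.
λ'/λ₀ = √((1 + β)/(1 − β)) for a receding source ⇒ β = (r² − 1)/(r² + 1) with r = λ'/λ₀.
β = (1.5842 − 1)/(1.5842 + 1) ≈ 0.226.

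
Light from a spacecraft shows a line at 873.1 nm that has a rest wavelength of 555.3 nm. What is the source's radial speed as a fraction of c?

λ'/λ₀ = 1.5723 > 1 (redshift), so the source is receding.
λ'/λ₀ = √((1 + β)/(1 − β)) for a receding source ⇒ β = (r² − 1)/(r² + 1) with r = λ'/λ₀.
β = (2.4721 − 1)/(2.4721 + 1) ≈ 0.424.

0.424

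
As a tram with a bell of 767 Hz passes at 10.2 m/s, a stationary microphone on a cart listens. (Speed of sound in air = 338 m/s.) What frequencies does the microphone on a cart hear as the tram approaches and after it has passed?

791 Hz approaching; 745 Hz receding

Approaching: f₁ = f · v/(v − v_s) = 767 × 338/327.8 ≈ 791 Hz.
Receding: f₂ = f · v/(v + v_s) = 767 × 338/348.2 ≈ 745 Hz.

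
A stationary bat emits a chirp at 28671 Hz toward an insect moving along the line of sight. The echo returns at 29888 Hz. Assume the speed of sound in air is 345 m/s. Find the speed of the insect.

7.2 m/s

Double Doppler shift off a moving reflector: f₂ = f₀ · (v + u)/(v − u) (u > 0 toward emitter).
Rearranging, u = v · (f₂ − f₀)/(f₂ + f₀) = 345 × 1217/58559 ≈ 7.2 m/s.
So the insect is moving at 7.2 m/s toward the emitter.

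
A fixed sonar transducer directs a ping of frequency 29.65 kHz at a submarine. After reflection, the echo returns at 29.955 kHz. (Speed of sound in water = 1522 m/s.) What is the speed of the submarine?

7.8 m/s

Double Doppler shift off a moving reflector: f₂ = f₀ · (v + u)/(v − u) (u > 0 toward emitter).
Rearranging, u = v · (f₂ − f₀)/(f₂ + f₀) = 1522 × 0.305/59.605 ≈ 7.8 m/s.
So the submarine is moving at 7.8 m/s toward the emitter.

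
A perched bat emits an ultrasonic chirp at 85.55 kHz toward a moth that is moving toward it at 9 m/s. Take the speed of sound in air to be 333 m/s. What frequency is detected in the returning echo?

At the moth (a moving observer), f₁ = f₀ · (v + u)/v = 85.55 × 342/333 ≈ 87.9 kHz.
The reflection then acts as a moving source: f₂ = f₁ · v/(v − u) ≈ 90.3 kHz.
Equivalently f₂ = f₀ · (v + u)/(v − u).

90.3 kHz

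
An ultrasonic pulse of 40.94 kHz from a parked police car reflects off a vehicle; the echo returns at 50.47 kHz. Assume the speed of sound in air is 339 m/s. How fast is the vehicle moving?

35 m/s

Double Doppler shift off a moving reflector: f₂ = f₀ · (v + u)/(v − u) (u > 0 toward emitter).
Rearranging, u = v · (f₂ − f₀)/(f₂ + f₀) = 339 × 9.53/91.41 ≈ 35 m/s.
So the vehicle is moving at 35 m/s toward the emitter.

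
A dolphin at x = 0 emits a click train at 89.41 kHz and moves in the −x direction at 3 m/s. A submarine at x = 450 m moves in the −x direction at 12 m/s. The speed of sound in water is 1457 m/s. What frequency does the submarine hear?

The observer lies on the +x side, so the source is heading away from the observer and the observer is heading toward the source.
Both move, so f' = f · (v + v_o)/(v + v_s).
f' = 89.41 × (1457 + 12)/(1457 + 3) = 89.41 × 1469/1460 ≈ 90.0 kHz.

90.0 kHz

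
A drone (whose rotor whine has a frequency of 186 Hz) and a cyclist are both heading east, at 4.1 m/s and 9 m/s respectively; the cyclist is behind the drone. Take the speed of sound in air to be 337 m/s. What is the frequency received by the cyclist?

The cyclist is behind, so the drone is moving away from it while the cyclist is moving toward the drone.
With source receding and observer approaching, f' = f · (v + v_o)/(v + v_s).
f' = 186 × (337 + 9)/(337 + 4.1) = 186 × 346/341.1 ≈ 189 Hz.

189 Hz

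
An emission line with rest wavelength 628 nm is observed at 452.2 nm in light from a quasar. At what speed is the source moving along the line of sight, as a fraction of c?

0.317c

λ'/λ₀ = 0.7201 < 1 (blueshift), so the source is approaching.
λ'/λ₀ = √((1 − β)/(1 + β)) for an approaching source ⇒ β = (1 − r²)/(1 + r²) with r = λ'/λ₀.
β = (1 − 0.5185)/(1 + 0.5185) ≈ 0.317.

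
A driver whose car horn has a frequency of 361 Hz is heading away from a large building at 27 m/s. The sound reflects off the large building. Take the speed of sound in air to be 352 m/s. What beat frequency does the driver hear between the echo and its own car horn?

The large building receives the sound from a moving source: f₁ = f₀ · v/(v + v_e) = 361 × 352/379 ≈ 335.3 Hz.
On the return leg the driver is a moving observer: f₂ = f₁ · (v − v_e)/v = 335.3 × 325/352 ≈ 309.6 Hz.
Equivalently f₂ = f₀ · (v − v_e)/(v + v_e).
Beat against the emitted tone: |f₂ − f₀| = 2v_e·f₀/(v + v_e) = 2 × 27 × 361/379 ≈ 51.4 Hz.

51.4 Hz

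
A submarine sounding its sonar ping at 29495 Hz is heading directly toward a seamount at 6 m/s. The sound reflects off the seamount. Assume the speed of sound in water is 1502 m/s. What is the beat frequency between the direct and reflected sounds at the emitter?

The seamount receives the sound from a moving source: f₁ = f₀ · v/(v − v_e) = 29495 × 1502/1496 ≈ 29613 Hz.
On the return leg the submarine is a moving observer: f₂ = f₁ · (v + v_e)/v = 29613 × 1508/1502 ≈ 29732 Hz.
Beat against the emitted tone: |f₂ − f₀| = 2v_e·f₀/(v − v_e) = 2 × 6 × 29495/1496 ≈ 237 Hz.

237 Hz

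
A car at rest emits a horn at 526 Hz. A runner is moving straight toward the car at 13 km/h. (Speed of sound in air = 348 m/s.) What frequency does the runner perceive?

531 Hz

13 km/h = 3.611 m/s.
Moving observer, stationary source: f' = f · (v + v_o)/v.
f' = 526 × (348 + 3.611)/348 = 526 × 351.61/348 ≈ 531 Hz.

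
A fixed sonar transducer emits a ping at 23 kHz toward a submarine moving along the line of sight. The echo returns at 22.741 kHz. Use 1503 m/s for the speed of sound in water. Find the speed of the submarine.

Double Doppler shift off a moving reflector: f₂ = f₀ · (v + u)/(v − u) (u > 0 toward emitter).
Rearranging, u = v · (f₂ − f₀)/(f₂ + f₀) = 1503 × -0.259/45.741 ≈ -8.5 m/s.
So the submarine is moving at 8.5 m/s away from the emitter.

8.5 m/s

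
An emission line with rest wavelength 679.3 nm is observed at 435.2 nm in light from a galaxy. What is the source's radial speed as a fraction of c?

0.418c

λ'/λ₀ = 0.6407 < 1 (blueshift), so the source is approaching.
λ'/λ₀ = √((1 − β)/(1 + β)) for an approaching source ⇒ β = (1 − r²)/(1 + r²) with r = λ'/λ₀.
β = (1 − 0.4104)/(1 + 0.4104) ≈ 0.418.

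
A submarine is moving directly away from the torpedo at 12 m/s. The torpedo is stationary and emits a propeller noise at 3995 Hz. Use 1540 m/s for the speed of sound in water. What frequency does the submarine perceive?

Only the observer moves, away from the source, so f' = f · (v − v_o)/v.
f' = 3995 × (1540 − 12)/1540 = 3995 × 1528/1540 ≈ 3964 Hz.

3964 Hz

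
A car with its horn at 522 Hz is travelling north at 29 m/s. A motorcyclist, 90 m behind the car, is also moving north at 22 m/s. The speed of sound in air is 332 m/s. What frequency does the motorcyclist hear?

The motorcyclist is behind, so the car is moving away from it while the motorcyclist is moving toward the car.
With source receding and observer approaching, f' = f · (v + v_o)/(v + v_s).
f' = 522 × (332 + 22)/(332 + 29) = 522 × 354/361 ≈ 512 Hz.

512 Hz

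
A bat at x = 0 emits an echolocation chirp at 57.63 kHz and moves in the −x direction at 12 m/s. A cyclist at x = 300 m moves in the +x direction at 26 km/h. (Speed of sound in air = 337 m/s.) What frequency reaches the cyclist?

26 km/h = 7.222 m/s.
The observer lies on the +x side, so the source is heading away from the observer and the observer is heading away from the source.
General Doppler shift: f' = f · (v − v_o)/(v + v_s).
f' = 57.63 × (337 − 7.222)/(337 + 12) = 57.63 × 329.78/349 ≈ 54.5 kHz.

54.5 kHz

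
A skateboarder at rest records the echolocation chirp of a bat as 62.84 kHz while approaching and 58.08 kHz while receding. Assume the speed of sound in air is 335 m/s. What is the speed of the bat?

13.2 m/s

f₁/f₂ = (v + v_s)/(v − v_s), so v_s = v · (f₁ − f₂)/(f₁ + f₂).
v_s = 335 × (62.84 − 58.08)/(62.84 + 58.08) = 335 × 4.76/120.92 ≈ 13.2 m/s.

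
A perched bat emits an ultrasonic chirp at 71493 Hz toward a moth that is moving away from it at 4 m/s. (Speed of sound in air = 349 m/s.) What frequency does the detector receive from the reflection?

69873 Hz

The moth first receives the wave as a moving observer: f₁ = f₀ · (v − u)/v = 71493 × (349 − 4)/349 ≈ 70674 Hz.
On reflection it acts as a source moving away from the stationary detector: f₂ = f₁ · v/(v + u) = 70674 × 349/353 ≈ 69873 Hz.
Equivalently f₂ = f₀ · (v − u)/(v + u).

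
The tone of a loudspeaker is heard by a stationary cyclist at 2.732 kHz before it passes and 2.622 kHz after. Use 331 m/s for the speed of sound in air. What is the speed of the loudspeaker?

f₁/f₂ = (v + v_s)/(v − v_s), so v_s = v · (f₁ − f₂)/(f₁ + f₂).
v_s = 331 × (2.732 − 2.622)/(2.732 + 2.622) = 331 × 0.110/5.354 ≈ 6.8 m/s.

6.8 m/s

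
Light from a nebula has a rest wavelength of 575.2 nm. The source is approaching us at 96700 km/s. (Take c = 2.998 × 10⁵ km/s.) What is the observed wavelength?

411.7 nm

β = v/c = 96700/299800 = 0.3225.
Relativistic Doppler for wavelength: λ' = λ₀ · √((1 − β)/(1 + β)).
λ' = 575.2 × √(0.6775/1.3225) = 575.2 × 0.71570 ≈ 411.7 nm.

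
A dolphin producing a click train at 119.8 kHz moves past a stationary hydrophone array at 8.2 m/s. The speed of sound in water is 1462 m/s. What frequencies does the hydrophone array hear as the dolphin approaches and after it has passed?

120.5 kHz approaching; 119.1 kHz receding

Approaching: f₁ = f · v/(v − v_s) = 119.8 × 1462/1453.8 ≈ 120.5 kHz.
Receding: f₂ = f · v/(v + v_s) = 119.8 × 1462/1470.2 ≈ 119.1 kHz.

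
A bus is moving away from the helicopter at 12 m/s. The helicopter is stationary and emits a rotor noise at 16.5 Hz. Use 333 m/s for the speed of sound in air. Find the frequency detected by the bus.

15.9 Hz

Only the observer moves, away from the source, so f' = f · (v − v_o)/v.
f' = 16.5 × (333 − 12)/333 = 16.5 × 321/333 ≈ 15.9 Hz.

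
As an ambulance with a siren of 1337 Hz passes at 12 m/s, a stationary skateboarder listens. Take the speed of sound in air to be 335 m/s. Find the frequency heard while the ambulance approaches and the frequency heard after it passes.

Approaching: f₁ = f · v/(v − v_s) = 1337 × 335/323 ≈ 1387 Hz.
Receding: f₂ = f · v/(v + v_s) = 1337 × 335/347 ≈ 1291 Hz.

1387 Hz approaching; 1291 Hz receding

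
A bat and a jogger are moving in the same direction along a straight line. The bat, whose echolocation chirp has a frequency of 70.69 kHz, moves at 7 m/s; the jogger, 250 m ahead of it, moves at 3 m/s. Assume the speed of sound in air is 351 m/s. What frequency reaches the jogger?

The jogger is ahead, so the bat is moving toward it while the jogger is moving away from the bat.
Both move, so f' = f · (v − v_o)/(v − v_s).
f' = 70.69 × (351 − 3)/(351 − 7) = 70.69 × 348/344 ≈ 71.5 kHz.

71.5 kHz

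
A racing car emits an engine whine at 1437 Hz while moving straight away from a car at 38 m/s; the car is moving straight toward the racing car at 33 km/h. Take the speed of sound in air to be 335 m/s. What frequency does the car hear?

1326 Hz

33 km/h = 9.167 m/s.
General Doppler shift: f' = f · (v + v_o)/(v + v_s).
f' = 1437 × (335 + 9.167)/(335 + 38) = 1437 × 344.17/373 ≈ 1326 Hz.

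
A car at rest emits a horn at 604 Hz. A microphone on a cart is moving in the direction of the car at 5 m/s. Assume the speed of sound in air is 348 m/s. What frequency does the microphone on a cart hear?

Only the observer moves, toward the source, so f' = f · (v + v_o)/v.
f' = 604 × (348 + 5)/348 = 604 × 353/348 ≈ 613 Hz.

613 Hz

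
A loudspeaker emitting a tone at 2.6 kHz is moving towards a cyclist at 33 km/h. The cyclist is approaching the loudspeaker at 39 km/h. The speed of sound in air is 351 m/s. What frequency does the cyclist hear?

33 km/h = 9.167 m/s; 39 km/h = 10.83 m/s.
Both move, so f' = f · (v + v_o)/(v − v_s).
f' = 2.6 × (351 + 10.83)/(351 − 9.167) = 2.6 × 361.83/341.83 ≈ 2.75 kHz.

2.75 kHz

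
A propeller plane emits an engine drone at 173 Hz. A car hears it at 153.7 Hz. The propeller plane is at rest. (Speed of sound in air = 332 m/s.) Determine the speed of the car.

37 m/s

f' < f, so the car is receding.
f' = f · (v − v_o)/v ⇒ v_o = v · |f'/f − 1|.
v_o = 332 × |153.7/173 − 1| = 332 × 0.1116 ≈ 37 m/s.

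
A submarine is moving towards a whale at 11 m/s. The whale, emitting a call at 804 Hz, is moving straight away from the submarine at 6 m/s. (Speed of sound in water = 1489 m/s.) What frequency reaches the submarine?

General Doppler shift: f' = f · (v + v_o)/(v + v_s).
f' = 804 × (1489 + 11)/(1489 + 6) = 804 × 1500/1495 ≈ 807 Hz.

807 Hz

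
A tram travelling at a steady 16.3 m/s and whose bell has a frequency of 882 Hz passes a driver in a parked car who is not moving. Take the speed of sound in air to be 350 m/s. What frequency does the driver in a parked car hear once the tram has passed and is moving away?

Receding: f₂ = f · v/(v + v_s) = 882 × 350/366.3 ≈ 843 Hz.

843 Hz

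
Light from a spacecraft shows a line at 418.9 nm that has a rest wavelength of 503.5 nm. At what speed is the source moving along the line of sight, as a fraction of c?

0.182c

λ'/λ₀ = 0.8320 < 1 (blueshift), so the source is approaching.
λ'/λ₀ = √((1 − β)/(1 + β)) for an approaching source ⇒ β = (1 − r²)/(1 + r²) with r = λ'/λ₀.
β = (1 − 0.6922)/(1 + 0.6922) ≈ 0.182.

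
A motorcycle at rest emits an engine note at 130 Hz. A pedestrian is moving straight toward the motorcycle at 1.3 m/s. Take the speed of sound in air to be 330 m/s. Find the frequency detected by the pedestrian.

131 Hz

Moving observer, stationary source: f' = f · (v + v_o)/v.
f' = 130 × (330 + 1.3)/330 = 130 × 331.3/330 ≈ 131 Hz.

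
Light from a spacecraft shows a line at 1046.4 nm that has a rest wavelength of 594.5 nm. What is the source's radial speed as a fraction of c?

λ'/λ₀ = 1.7601 > 1 (redshift), so the source is receding.
λ'/λ₀ = √((1 + β)/(1 − β)) for a receding source ⇒ β = (r² − 1)/(r² + 1) with r = λ'/λ₀.
β = (3.0981 − 1)/(3.0981 + 1) ≈ 0.512.

0.512c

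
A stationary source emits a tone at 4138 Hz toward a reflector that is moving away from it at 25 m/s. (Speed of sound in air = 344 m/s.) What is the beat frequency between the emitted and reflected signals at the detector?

The reflector first receives the wave as a moving observer: f₁ = f₀ · (v − u)/v = 4138 × (344 − 25)/344 ≈ 3837 Hz.
The reflection then acts as a moving source: f₂ = f₁ · v/(v + u) ≈ 3577 Hz.
Equivalently f₂ = f₀ · (v − u)/(v + u).
Beat frequency: |f₂ − f₀| = 2u·f₀/(v + u) = 2 × 25 × 4138/369 ≈ 561 Hz.

561 Hz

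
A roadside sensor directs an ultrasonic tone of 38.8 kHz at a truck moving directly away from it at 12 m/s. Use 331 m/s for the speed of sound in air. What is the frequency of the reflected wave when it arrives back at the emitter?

The truck first receives the wave as a moving observer: f₁ = f₀ · (v − u)/v = 38.8 × (331 − 12)/331 ≈ 37.4 kHz.
On reflection it acts as a source moving away from the stationary detector: f₂ = f₁ · v/(v + u) = 37.4 × 331/343 ≈ 36.1 kHz.

36.1 kHz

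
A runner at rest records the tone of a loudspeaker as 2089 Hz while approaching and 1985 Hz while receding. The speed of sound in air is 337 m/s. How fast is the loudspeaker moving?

8.6 m/s

f₁/f₂ = (v + v_s)/(v − v_s), so v_s = v · (f₁ − f₂)/(f₁ + f₂).
v_s = 337 × (2089 − 1985)/(2089 + 1985) = 337 × 104/4074 ≈ 8.6 m/s.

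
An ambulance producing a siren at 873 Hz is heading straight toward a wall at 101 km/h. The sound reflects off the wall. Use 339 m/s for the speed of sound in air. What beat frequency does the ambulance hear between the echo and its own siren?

101 km/h = 28.06 m/s.
The wall receives the sound from a moving source: f₁ = f₀ · v/(v − v_e) = 873 × 339/310.94 ≈ 951.8 Hz.
On the return leg the ambulance is a moving observer: f₂ = f₁ · (v + v_e)/v = 951.8 × 367.06/339 ≈ 1030.5 Hz.
Equivalently f₂ = f₀ · (v + v_e)/(v − v_e).
Beat against the emitted tone: |f₂ − f₀| = 2v_e·f₀/(v − v_e) = 2 × 28.06 × 873/310.94 ≈ 158 Hz.

158 Hz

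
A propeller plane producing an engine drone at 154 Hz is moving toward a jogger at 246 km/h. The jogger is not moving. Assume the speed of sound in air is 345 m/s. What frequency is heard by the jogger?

246 km/h = 68.33 m/s.
With the source moving toward a stationary observer, f' = f · v/(v − v_s).
f' = 154 × 345/(345 − 68.33) = 154 × 345/276.7 ≈ 192 Hz.

192 Hz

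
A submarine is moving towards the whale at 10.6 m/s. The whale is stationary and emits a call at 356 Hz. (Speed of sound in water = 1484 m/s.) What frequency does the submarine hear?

Moving observer, stationary source: f' = f · (v + v_o)/v.
f' = 356 × (1484 + 10.6)/1484 = 356 × 1494.6/1484 ≈ 359 Hz.

359 Hz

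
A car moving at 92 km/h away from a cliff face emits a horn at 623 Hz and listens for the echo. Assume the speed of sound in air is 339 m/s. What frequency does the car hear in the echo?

92 km/h = 25.56 m/s.
The cliff face receives the sound from a moving source: f₁ = f₀ · v/(v + v_e) = 623 × 339/364.56 ≈ 579 Hz.
On the return leg the car is a moving observer: f₂ = f₁ · (v − v_e)/v = 579 × 313.44/339 ≈ 536 Hz.

536 Hz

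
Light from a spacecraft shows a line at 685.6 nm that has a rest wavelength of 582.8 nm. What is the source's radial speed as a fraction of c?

λ'/λ₀ = 1.1764 > 1 (redshift), so the source is receding.
λ'/λ₀ = √((1 + β)/(1 − β)) for a receding source ⇒ β = (r² − 1)/(r² + 1) with r = λ'/λ₀.
β = (1.3839 − 1)/(1.3839 + 1) ≈ 0.161.

0.161c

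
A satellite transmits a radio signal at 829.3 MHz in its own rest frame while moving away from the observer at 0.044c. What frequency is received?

793.6 MHz

Relativistic Doppler for frequency: f' = f₀ · √((1 − β)/(1 + β)).
f' = 829.3 × √(0.9560/1.0440) = 829.3 × 0.95693 ≈ 793.6 MHz.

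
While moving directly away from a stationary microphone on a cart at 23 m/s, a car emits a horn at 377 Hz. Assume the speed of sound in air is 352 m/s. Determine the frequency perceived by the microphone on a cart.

With the source moving away from a stationary observer, f' = f · v/(v + v_s).
f' = 377 × 352/(352 + 23) = 377 × 352/375 ≈ 354 Hz.

354 Hz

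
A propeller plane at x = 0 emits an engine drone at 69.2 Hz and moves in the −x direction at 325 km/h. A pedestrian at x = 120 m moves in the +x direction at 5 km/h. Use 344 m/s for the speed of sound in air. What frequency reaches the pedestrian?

325 km/h = 90.28 m/s; 5 km/h = 1.389 m/s.
The observer lies on the +x side, so the source is heading away from the observer and the observer is heading away from the source.
General Doppler shift: f' = f · (v − v_o)/(v + v_s).
f' = 69.2 × (344 − 1.389)/(344 + 90.28) = 69.2 × 342.61/434.28 ≈ 54.6 Hz.

54.6 Hz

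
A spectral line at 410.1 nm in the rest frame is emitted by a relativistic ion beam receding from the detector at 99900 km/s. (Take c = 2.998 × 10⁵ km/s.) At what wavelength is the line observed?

579.9 nm

β = v/c = 99900/299800 = 0.3332.
Relativistic Doppler for wavelength: λ' = λ₀ · √((1 + β)/(1 − β)).
λ' = 410.1 × √(1.3332/0.6668) = 410.1 × 1.41404 ≈ 579.9 nm.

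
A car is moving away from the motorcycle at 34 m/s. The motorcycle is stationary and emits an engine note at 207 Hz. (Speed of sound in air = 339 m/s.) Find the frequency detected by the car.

Moving observer, stationary source: f' = f · (v − v_o)/v.
f' = 207 × (339 − 34)/339 = 207 × 305/339 ≈ 186 Hz.

186 Hz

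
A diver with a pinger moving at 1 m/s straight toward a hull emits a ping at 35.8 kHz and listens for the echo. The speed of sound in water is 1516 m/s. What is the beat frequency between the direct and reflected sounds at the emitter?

47.3 Hz

The hull receives the sound from a moving source: f₁ = f₀ · v/(v − v_e) = 35.8 × 1516/1515 ≈ 35.8236 kHz.
On the return leg the diver with a pinger is a moving observer: f₂ = f₁ · (v + v_e)/v = 35.8236 × 1517/1516 ≈ 35.8473 kHz.
Equivalently f₂ = f₀ · (v + v_e)/(v − v_e).
Beat against the emitted tone (with f₀ = 35800 Hz): |f₂ − f₀| = 2v_e·f₀/(v − v_e) = 2 × 1 × 35800/1515 ≈ 47.3 Hz.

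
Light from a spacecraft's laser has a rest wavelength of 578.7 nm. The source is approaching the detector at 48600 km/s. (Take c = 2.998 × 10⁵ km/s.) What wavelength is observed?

491.4 nm

β = v/c = 48600/299800 = 0.1621.
Relativistic Doppler for wavelength: λ' = λ₀ · √((1 − β)/(1 + β)).
λ' = 578.7 × √(0.8379/1.1621) = 578.7 × 0.84912 ≈ 491.4 nm.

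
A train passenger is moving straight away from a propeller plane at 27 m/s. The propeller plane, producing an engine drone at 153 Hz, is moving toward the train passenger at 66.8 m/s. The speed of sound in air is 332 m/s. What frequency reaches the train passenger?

176 Hz

Both move, so f' = f · (v − v_o)/(v − v_s).
f' = 153 × (332 − 27)/(332 − 66.8) = 153 × 305/265.2 ≈ 176 Hz.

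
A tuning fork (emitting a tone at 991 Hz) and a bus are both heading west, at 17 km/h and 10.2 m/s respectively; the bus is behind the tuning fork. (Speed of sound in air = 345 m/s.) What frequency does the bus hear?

17 km/h = 4.722 m/s.
The bus is behind, so the tuning fork is moving away from it while the bus is moving toward the tuning fork.
Both move, so f' = f · (v + v_o)/(v + v_s).
f' = 991 × (345 + 10.2)/(345 + 4.722) = 991 × 355.2/349.72 ≈ 1007 Hz.

1007 Hz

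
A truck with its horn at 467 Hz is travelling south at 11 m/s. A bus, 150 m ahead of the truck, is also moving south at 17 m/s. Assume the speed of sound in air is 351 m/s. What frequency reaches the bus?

The bus is ahead, so the truck is moving toward it while the bus is moving away from the truck.
With source approaching and observer receding, f' = f · (v − v_o)/(v − v_s).
f' = 467 × (351 − 17)/(351 − 11) = 467 × 334/340 ≈ 459 Hz.

459 Hz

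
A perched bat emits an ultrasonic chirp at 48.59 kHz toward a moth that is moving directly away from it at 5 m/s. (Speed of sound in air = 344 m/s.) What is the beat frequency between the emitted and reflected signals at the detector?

1392 Hz

At the moth (a moving observer), f₁ = f₀ · (v − u)/v = 48.59 × 339/344 ≈ 47.884 kHz.
On reflection it acts as a source moving away from the stationary detector: f₂ = f₁ · v/(v + u) = 47.884 × 344/349 ≈ 47.198 kHz.
Equivalently f₂ = f₀ · (v − u)/(v + u).
Beat frequency (with f₀ = 48590 Hz): |f₂ − f₀| = 2u·f₀/(v + u) = 2 × 5 × 48590/349 ≈ 1392 Hz.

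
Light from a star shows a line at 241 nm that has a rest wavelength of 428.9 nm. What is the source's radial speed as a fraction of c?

λ'/λ₀ = 0.5619 < 1 (blueshift), so the source is approaching.
λ'/λ₀ = √((1 − β)/(1 + β)) for an approaching source ⇒ β = (1 − r²)/(1 + r²) with r = λ'/λ₀.
β = (1 − 0.3157)/(1 + 0.3157) ≈ 0.520.

0.520c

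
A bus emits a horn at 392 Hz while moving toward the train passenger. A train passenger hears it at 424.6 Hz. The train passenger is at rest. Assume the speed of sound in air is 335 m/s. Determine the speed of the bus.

f' = f · v/(v − v_s) ⇒ v_s = v · |1 − f/f'|.
v_s = 335 × |1 − 392/424.6| = 335 × 0.07678 ≈ 26 m/s.

26 m/s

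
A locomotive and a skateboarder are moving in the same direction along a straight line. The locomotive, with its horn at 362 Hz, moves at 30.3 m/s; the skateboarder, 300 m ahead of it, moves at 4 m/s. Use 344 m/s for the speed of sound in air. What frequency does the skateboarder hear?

The skateboarder is ahead, so the locomotive is moving toward it while the skateboarder is moving away from the locomotive.
General Doppler shift: f' = f · (v − v_o)/(v − v_s).
f' = 362 × (344 − 4)/(344 − 30.3) = 362 × 340/313.7 ≈ 392 Hz.

392 Hz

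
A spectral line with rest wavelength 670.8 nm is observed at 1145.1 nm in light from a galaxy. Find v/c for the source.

0.489

λ'/λ₀ = 1.7071 > 1 (redshift), so the source is receding.
λ'/λ₀ = √((1 + β)/(1 − β)) for a receding source ⇒ β = (r² − 1)/(r² + 1) with r = λ'/λ₀.
β = (2.9141 − 1)/(2.9141 + 1) ≈ 0.489.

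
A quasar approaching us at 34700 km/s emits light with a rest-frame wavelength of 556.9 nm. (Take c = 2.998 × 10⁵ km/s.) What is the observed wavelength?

495.8 nm

β = v/c = 34700/299800 = 0.1157.
Relativistic Doppler for wavelength: λ' = λ₀ · √((1 − β)/(1 + β)).
λ' = 556.9 × √(0.8843/1.1157) = 556.9 × 0.89024 ≈ 495.8 nm.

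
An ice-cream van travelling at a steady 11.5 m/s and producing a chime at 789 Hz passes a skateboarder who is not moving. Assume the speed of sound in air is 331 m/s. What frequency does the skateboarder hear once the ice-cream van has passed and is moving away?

763 Hz

Receding: f₂ = f · v/(v + v_s) = 789 × 331/342.5 ≈ 763 Hz.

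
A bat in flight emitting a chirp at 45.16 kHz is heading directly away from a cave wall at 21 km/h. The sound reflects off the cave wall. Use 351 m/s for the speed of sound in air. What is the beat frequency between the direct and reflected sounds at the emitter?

1477 Hz

21 km/h = 5.833 m/s.
The cave wall receives the sound from a moving source: f₁ = f₀ · v/(v + v_e) = 45.16 × 351/356.83 ≈ 44.422 kHz.
On the return leg the bat in flight is a moving observer: f₂ = f₁ · (v − v_e)/v = 44.422 × 345.17/351 ≈ 43.683 kHz.
Equivalently f₂ = f₀ · (v − v_e)/(v + v_e).
Beat against the emitted tone (with f₀ = 45160 Hz): |f₂ − f₀| = 2v_e·f₀/(v + v_e) = 2 × 5.833 × 45160/356.83 ≈ 1477 Hz.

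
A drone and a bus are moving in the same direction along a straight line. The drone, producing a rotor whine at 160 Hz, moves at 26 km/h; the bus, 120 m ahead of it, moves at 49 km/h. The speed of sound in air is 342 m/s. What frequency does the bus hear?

157 Hz

26 km/h = 7.222 m/s; 49 km/h = 13.61 m/s.
The bus is ahead, so the drone is moving toward it while the bus is moving away from the drone.
Both move, so f' = f · (v − v_o)/(v − v_s).
f' = 160 × (342 − 13.61)/(342 − 7.222) = 160 × 328.39/334.78 ≈ 157 Hz.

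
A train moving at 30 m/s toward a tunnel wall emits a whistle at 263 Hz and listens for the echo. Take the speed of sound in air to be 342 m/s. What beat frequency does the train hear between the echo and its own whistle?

The tunnel wall receives the sound from a moving source: f₁ = f₀ · v/(v − v_e) = 263 × 342/312 ≈ 288.3 Hz.
On the return leg the train is a moving observer: f₂ = f₁ · (v + v_e)/v = 288.3 × 372/342 ≈ 313.6 Hz.
Equivalently f₂ = f₀ · (v + v_e)/(v − v_e).
Beat against the emitted tone: |f₂ − f₀| = 2v_e·f₀/(v − v_e) = 2 × 30 × 263/312 ≈ 50.6 Hz.

50.6 Hz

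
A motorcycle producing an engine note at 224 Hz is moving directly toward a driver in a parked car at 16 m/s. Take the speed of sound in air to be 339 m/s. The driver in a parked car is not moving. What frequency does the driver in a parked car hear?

Moving source, stationary observer: f' = f · v/(v − v_s) since the source is approaching.
f' = 224 × 339/(339 − 16) = 224 × 339/323 ≈ 235 Hz.

235 Hz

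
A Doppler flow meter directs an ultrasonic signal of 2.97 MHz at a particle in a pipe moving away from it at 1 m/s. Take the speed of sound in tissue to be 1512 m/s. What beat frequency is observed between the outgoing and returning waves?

3926 Hz

The particle in a pipe first receives the wave as a moving observer: f₁ = f₀ · (v − u)/v = 2.97 × (1512 − 1)/1512 ≈ 2.96804 MHz.
On reflection it acts as a source moving away from the stationary detector: f₂ = f₁ · v/(v + u) = 2.96804 × 1512/1513 ≈ 2.96607 MHz.
Equivalently f₂ = f₀ · (v − u)/(v + u).
Beat frequency (with f₀ = 2970000 Hz): |f₂ − f₀| = 2u·f₀/(v + u) = 2 × 1 × 2970000/1513 ≈ 3926 Hz.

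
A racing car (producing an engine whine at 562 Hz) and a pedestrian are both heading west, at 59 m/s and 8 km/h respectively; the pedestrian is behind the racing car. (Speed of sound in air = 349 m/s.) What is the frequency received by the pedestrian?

484 Hz

8 km/h = 2.222 m/s.
The pedestrian is behind, so the racing car is moving away from it while the pedestrian is moving toward the racing car.
Both move, so f' = f · (v + v_o)/(v + v_s).
f' = 562 × (349 + 2.222)/(349 + 59) = 562 × 351.22/408 ≈ 484 Hz.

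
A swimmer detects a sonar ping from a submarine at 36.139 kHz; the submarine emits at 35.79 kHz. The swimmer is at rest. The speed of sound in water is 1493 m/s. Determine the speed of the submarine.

14.4 m/s

f' > f, so the submarine is approaching.
f' = f · v/(v − v_s) ⇒ v_s = v · |1 − f/f'|.
v_s = 1493 × |1 − 35.79/36.139| = 1493 × 0.009657 ≈ 14.4 m/s.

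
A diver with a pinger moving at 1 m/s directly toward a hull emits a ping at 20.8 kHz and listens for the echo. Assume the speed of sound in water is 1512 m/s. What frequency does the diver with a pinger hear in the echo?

20.8 kHz

The hull receives the sound from a moving source: f₁ = f₀ · v/(v − v_e) = 20.8 × 1512/1511 ≈ 20.8 kHz.
On the return leg the diver with a pinger is a moving observer: f₂ = f₁ · (v + v_e)/v = 20.8 × 1513/1512 ≈ 20.8 kHz.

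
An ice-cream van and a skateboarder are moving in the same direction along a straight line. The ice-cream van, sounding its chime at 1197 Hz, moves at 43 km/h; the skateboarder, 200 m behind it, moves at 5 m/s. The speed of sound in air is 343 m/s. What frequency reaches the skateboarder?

1174 Hz

43 km/h = 11.94 m/s.
The skateboarder is behind, so the ice-cream van is moving away from it while the skateboarder is moving toward the ice-cream van.
With source receding and observer approaching, f' = f · (v + v_o)/(v + v_s).
f' = 1197 × (343 + 5)/(343 + 11.94) = 1197 × 348/354.94 ≈ 1174 Hz.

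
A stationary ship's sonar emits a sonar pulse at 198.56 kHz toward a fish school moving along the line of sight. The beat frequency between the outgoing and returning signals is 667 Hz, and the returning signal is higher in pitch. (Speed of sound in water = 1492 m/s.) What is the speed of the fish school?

Double Doppler shift off a moving reflector: f₂ = f₀ · (v + u)/(v − u) (u > 0 toward emitter).
Returning signal is higher, so f₂ = f₀ + Δf = 198560 + 667 = 199227 Hz.
Rearranging, u = v · (f₂ − f₀)/(f₂ + f₀) = 1492 × 667/397787 ≈ 2.50 m/s.
So the fish school is moving at 2.50 m/s toward the emitter.

2.50 m/s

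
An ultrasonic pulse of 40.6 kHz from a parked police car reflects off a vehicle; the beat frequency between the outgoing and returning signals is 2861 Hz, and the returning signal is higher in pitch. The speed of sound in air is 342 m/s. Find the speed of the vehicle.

11.6 m/s

Double Doppler shift off a moving reflector: f₂ = f₀ · (v + u)/(v − u) (u > 0 toward emitter).
Returning signal is higher, so f₂ = f₀ + Δf = 40600 + 2861 = 43461 Hz.
Rearranging, u = v · (f₂ − f₀)/(f₂ + f₀) = 342 × 2861/84061 ≈ 11.6 m/s.
So the vehicle is moving at 11.6 m/s toward the emitter.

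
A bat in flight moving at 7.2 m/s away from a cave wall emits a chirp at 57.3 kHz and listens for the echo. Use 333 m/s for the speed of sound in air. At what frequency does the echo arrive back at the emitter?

54.9 kHz

The cave wall receives the sound from a moving source: f₁ = f₀ · v/(v + v_e) = 57.3 × 333/340.2 ≈ 56.1 kHz.
On the return leg the bat in flight is a moving observer: f₂ = f₁ · (v − v_e)/v = 56.1 × 325.8/333 ≈ 54.9 kHz.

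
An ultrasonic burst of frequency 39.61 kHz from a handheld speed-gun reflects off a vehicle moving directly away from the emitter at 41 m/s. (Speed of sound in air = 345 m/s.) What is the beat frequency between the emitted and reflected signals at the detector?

8415 Hz

At the vehicle (a moving observer), f₁ = f₀ · (v − u)/v = 39.61 × 304/345 ≈ 34.90 kHz.
The reflection then acts as a moving source: f₂ = f₁ · v/(v + u) ≈ 31.20 kHz.
Beat frequency (with f₀ = 39610 Hz): |f₂ − f₀| = 2u·f₀/(v + u) = 2 × 41 × 39610/386 ≈ 8415 Hz.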